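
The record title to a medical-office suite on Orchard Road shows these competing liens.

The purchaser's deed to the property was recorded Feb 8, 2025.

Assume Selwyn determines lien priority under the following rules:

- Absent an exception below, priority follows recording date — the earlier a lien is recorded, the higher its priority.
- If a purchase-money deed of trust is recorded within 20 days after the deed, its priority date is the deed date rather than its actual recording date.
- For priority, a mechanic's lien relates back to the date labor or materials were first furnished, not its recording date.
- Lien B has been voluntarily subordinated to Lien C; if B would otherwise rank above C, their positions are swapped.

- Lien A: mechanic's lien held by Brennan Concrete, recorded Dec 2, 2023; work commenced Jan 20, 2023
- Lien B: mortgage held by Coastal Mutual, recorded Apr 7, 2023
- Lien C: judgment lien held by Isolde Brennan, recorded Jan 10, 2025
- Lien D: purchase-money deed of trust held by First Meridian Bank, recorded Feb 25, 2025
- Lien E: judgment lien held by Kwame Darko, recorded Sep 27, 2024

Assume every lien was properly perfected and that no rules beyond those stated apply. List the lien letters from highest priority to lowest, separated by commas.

A, C, E, B, D

First, effective dates: A is treated as recorded Jan 20, 2023, the work-commencement date; D relates back to the deed date Feb 8, 2025.
By effective date: A (Jan 20, 2023), B (Apr 7, 2023), E (Sep 27, 2024), C (Jan 10, 2025), D (Feb 8, 2025).
B would otherwise be senior to C, so under the subordination agreement B and C exchange positions.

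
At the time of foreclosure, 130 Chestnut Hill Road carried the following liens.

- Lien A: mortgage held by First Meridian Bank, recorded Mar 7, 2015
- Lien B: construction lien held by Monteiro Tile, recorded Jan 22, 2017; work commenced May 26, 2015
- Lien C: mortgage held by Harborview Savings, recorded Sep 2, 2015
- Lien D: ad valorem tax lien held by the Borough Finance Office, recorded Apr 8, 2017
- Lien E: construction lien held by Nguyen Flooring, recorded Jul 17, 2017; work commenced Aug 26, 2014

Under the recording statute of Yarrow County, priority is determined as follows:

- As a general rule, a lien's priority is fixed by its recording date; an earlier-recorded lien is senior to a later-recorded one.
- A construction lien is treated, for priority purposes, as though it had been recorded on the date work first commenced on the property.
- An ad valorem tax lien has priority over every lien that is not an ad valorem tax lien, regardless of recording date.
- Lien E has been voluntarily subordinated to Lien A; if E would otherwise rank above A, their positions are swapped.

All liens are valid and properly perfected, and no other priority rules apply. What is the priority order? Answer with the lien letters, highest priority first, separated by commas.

Effective dates after the stated exceptions: B relates back to May 26, 2015 (work commenced); E's effective date is Aug 26, 2014, when work began.
D is an ad valorem tax lien and takes priority over every other lien.
The other liens, earliest effective date first: E (Aug 26, 2014), A (Mar 7, 2015), B (May 26, 2015), C (Sep 2, 2015).
E would otherwise be senior to A, so under the subordination agreement E and A exchange positions.

D, A, E, B, C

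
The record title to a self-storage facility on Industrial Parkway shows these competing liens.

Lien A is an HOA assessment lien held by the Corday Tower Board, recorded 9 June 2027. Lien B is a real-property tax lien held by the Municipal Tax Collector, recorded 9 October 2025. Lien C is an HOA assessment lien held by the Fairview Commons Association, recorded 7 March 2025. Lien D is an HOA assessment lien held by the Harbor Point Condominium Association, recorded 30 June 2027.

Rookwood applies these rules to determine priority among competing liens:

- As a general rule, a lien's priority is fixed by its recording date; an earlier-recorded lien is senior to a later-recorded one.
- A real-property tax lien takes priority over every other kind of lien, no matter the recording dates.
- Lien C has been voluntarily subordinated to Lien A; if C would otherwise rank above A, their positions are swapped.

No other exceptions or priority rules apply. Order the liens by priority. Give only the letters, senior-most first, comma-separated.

B, A, C, D

B, as a real-property tax lien, has superpriority and ranks first.
Remaining liens by effective date: C (7 March 2025), A (9 June 2027), D (30 June 2027).
The subordination applies — C was senior to A — so C and A swap.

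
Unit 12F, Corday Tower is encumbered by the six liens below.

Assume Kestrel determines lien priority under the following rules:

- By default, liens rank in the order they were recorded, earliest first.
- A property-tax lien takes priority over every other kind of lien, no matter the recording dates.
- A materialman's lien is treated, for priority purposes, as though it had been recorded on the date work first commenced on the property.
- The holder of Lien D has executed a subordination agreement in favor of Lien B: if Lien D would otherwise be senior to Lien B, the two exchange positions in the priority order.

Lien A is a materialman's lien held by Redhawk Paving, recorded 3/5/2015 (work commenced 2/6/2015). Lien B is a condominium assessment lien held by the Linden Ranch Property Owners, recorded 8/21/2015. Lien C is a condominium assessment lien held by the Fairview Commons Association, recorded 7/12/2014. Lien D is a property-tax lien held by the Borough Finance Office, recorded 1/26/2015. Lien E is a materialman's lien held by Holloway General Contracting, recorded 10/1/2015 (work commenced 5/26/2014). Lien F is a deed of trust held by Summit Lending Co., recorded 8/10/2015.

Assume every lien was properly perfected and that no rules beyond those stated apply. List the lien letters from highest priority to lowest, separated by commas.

Adjusting effective dates: A relates back to 2/6/2015 (work commenced); E relates back to 5/26/2014 (work commenced).
D is a property-tax lien, so it outranks all other liens regardless of date.
Remaining liens by effective date: E (5/26/2014), C (7/12/2014), A (2/6/2015), F (8/10/2015), B (8/21/2015).
Because D would otherwise rank above B, the subordination swaps them.

B, E, C, A, F, D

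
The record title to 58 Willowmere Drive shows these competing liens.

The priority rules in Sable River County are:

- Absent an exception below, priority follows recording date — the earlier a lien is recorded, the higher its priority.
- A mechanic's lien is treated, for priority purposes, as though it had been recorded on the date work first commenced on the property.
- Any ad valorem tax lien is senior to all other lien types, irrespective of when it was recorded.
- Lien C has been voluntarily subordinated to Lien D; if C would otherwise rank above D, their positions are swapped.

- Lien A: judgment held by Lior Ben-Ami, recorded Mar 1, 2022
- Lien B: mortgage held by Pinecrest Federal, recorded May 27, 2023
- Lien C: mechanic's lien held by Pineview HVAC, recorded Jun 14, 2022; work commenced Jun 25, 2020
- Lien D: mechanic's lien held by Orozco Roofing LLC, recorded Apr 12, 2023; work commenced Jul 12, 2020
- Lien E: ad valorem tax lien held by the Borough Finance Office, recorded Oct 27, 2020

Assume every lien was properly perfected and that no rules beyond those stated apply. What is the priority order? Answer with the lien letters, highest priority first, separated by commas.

Effective dates after the stated exceptions: C is treated as recorded Jun 25, 2020, the work-commencement date; D relates back to Jul 12, 2020 (work commenced).
E is an ad valorem tax lien and takes priority over every other lien.
Among the remaining liens, by effective date: C (Jun 25, 2020), D (Jul 12, 2020), A (Mar 1, 2022), B (May 27, 2023).
Because C would otherwise rank above D, the subordination swaps them.

E, D, C, A, B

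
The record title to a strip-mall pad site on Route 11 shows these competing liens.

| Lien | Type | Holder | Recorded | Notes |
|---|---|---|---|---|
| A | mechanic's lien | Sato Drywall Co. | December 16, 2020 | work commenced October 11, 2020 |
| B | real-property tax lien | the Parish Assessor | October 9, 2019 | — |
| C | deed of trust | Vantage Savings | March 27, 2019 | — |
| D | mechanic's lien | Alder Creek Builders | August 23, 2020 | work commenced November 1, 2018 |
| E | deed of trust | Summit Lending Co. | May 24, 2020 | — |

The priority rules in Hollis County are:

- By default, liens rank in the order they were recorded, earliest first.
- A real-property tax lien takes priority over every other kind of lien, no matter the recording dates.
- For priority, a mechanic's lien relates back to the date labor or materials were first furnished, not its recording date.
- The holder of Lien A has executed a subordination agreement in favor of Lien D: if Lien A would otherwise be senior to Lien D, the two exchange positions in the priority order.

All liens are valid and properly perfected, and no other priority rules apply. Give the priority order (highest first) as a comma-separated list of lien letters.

B, D, C, E, A

Effective dates: A relates back to October 11, 2020 (work commenced); D relates back to November 1, 2018 (work commenced).
As a real-property tax lien, B is senior to every other lien.
The other liens, earliest effective date first: D (November 1, 2018), C (March 27, 2019), E (May 24, 2020), A (October 11, 2020).
A is already junior to D, so the subordination agreement changes nothing.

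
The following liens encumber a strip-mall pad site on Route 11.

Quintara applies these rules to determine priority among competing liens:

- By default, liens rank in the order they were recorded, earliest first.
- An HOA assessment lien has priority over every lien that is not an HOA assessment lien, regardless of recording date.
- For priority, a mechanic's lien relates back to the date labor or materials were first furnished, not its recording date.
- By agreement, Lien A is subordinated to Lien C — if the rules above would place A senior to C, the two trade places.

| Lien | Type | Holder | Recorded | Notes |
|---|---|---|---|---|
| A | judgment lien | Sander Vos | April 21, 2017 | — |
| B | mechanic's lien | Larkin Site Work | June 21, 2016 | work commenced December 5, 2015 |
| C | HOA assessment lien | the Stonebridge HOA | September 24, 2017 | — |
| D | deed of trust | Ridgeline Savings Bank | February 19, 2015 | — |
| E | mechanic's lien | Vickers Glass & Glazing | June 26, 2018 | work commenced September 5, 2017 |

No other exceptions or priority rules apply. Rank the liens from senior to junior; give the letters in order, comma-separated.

First, effective dates: B relates back to December 5, 2015 (work commenced); E is treated as recorded September 5, 2017, the work-commencement date.
C is an HOA assessment lien and takes priority over every other lien.
Remaining liens by effective date: D (February 19, 2015), B (December 5, 2015), A (April 21, 2017), E (September 5, 2017).
A already ranks below C; the subordination has no effect.

C, D, B, A, E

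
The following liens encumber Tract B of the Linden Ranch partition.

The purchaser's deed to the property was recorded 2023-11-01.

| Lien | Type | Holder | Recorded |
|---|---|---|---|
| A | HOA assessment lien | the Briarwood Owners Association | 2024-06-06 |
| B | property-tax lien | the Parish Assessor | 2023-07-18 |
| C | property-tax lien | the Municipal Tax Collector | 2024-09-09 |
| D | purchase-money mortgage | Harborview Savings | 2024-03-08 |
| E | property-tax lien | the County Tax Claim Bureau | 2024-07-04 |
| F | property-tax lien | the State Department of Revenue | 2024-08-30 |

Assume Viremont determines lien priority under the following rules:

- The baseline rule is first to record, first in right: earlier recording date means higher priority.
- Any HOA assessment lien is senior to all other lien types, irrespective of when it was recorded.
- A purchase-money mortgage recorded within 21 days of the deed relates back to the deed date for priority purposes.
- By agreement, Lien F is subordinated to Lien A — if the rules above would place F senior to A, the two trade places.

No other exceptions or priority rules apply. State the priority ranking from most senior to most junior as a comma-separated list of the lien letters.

A, B, D, E, F, C

Effective dates after the stated exceptions: D missed the 21-day window (128 days after the deed), so its recording date stands.
As an HOA assessment lien, A is senior to every other lien.
Remaining liens by effective date: B (2023-07-18), D (2024-03-08), E (2024-07-04), F (2024-08-30), C (2024-09-09).
F is already junior to A, so the subordination agreement changes nothing.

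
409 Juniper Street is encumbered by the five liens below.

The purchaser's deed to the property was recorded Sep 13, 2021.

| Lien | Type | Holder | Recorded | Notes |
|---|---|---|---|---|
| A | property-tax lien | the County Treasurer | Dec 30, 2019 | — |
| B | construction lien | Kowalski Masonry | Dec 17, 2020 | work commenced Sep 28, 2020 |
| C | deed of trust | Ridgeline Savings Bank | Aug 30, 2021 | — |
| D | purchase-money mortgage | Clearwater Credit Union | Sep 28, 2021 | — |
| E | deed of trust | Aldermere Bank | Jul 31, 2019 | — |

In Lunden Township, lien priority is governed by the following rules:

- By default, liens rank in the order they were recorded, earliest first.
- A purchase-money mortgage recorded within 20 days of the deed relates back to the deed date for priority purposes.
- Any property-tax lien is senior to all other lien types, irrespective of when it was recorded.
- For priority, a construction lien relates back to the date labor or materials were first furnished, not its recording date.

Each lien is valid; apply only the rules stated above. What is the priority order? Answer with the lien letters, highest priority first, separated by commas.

Adjusting effective dates: B relates back to Sep 28, 2020 (work commenced); D's effective date is the deed date, Sep 13, 2021.
A, as a property-tax lien, has superpriority and ranks first.
Among the remaining liens, by effective date: E (Jul 31, 2019), B (Sep 28, 2020), C (Aug 30, 2021), D (Sep 13, 2021).

A, E, B, C, D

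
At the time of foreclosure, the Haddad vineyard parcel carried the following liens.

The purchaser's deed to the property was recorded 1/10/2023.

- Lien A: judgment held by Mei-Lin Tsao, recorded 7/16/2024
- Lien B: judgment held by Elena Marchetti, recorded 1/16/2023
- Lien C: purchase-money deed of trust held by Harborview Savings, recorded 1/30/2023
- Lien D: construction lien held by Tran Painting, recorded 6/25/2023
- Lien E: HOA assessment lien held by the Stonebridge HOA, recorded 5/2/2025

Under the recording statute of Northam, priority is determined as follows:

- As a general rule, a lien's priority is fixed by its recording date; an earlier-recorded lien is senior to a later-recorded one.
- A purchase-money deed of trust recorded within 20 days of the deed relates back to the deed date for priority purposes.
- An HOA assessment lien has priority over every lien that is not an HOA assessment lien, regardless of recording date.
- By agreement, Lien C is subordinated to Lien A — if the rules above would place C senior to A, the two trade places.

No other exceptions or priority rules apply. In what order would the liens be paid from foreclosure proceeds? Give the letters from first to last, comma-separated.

E, A, B, D, C

First, effective dates: C was recorded within the 20-day window, so its effective date is the deed date 1/10/2023.
E is an HOA assessment lien and takes priority over every other lien.
Ordering the rest by effective date: C (1/10/2023), B (1/16/2023), D (6/25/2023), A (7/16/2024).
The subordination applies — C was senior to A — so C and A swap.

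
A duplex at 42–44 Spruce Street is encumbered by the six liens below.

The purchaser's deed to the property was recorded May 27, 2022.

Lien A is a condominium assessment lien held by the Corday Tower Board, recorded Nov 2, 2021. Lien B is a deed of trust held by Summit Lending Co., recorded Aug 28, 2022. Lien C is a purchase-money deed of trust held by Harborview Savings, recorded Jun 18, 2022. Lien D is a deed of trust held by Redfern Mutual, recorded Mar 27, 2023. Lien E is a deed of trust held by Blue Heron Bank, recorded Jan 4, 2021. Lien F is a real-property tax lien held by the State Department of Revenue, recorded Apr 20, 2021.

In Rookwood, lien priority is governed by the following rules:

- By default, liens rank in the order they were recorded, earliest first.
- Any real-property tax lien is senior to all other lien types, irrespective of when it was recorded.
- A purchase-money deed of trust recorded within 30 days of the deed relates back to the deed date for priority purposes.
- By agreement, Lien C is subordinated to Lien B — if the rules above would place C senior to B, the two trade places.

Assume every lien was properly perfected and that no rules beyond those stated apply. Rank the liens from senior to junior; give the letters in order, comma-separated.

F, E, A, B, C, D

Effective dates: C was recorded within the 30-day window, so its effective date is the deed date May 27, 2022.
F is a real-property tax lien and takes priority over every other lien.
Remaining liens by effective date: E (Jan 4, 2021), A (Nov 2, 2021), C (May 27, 2022), B (Aug 28, 2022), D (Mar 27, 2023).
C would otherwise be senior to B, so under the subordination agreement C and B exchange positions.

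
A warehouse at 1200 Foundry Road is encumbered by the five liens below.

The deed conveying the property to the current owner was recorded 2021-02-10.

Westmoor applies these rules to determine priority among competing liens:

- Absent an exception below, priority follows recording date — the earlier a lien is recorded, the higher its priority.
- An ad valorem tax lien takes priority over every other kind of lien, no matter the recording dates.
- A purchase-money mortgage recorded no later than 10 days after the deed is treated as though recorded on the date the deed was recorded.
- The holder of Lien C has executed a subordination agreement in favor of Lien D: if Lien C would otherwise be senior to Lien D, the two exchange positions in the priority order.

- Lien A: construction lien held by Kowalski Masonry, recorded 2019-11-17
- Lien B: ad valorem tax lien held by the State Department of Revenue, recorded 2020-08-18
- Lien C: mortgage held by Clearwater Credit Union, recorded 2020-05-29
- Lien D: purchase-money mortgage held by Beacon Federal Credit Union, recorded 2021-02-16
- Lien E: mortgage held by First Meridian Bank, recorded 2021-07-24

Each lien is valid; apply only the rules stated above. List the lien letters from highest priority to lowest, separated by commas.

B, A, D, C, E

First, effective dates: D was recorded within the 10-day window, so its effective date is the deed date 2021-02-10.
B, as an ad valorem tax lien, has superpriority and ranks first.
Remaining liens by effective date: A (2019-11-17), C (2020-05-29), D (2021-02-10), E (2021-07-24).
Because C would otherwise rank above D, the subordination swaps them.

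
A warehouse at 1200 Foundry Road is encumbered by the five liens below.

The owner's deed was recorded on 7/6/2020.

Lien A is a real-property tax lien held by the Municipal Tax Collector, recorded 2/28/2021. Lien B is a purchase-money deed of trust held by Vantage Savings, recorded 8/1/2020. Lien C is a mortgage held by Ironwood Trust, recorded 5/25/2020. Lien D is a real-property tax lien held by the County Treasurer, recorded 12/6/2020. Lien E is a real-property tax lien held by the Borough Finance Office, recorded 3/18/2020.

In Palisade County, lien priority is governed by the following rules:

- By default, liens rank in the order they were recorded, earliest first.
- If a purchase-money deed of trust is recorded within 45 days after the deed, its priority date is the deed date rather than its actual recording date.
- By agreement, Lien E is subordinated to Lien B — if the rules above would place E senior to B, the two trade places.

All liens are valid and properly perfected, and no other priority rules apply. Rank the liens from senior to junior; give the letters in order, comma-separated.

B, C, E, D, A

Effective dates after the stated exceptions: B's effective date is the deed date, 7/6/2020.
By effective date, earliest first: E (3/18/2020), C (5/25/2020), B (7/6/2020), D (12/6/2020), A (2/28/2021).
E would otherwise be senior to B, so under the subordination agreement E and B exchange positions.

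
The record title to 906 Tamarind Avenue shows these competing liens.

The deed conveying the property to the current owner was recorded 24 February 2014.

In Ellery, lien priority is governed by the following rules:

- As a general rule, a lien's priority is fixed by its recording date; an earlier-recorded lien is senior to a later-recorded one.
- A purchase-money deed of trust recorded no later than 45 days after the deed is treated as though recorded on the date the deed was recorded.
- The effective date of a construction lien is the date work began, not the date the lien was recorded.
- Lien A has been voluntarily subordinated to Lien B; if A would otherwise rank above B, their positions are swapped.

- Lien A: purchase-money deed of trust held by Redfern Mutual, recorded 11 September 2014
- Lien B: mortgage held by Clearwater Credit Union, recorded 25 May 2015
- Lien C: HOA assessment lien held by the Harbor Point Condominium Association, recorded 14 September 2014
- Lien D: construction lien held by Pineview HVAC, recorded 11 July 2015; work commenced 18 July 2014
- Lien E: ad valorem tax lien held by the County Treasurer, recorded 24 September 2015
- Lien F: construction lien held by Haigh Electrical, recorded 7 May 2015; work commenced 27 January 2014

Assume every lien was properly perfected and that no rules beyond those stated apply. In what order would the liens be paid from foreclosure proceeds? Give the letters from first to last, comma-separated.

F, D, B, C, A, E

Adjusting effective dates: A was recorded 199 days after the deed, outside the 45-day window, so it keeps its recording date; D is treated as recorded 18 July 2014, the work-commencement date; F is treated as recorded 27 January 2014, the work-commencement date.
Ordering by effective date: F (27 January 2014), D (18 July 2014), A (11 September 2014), C (14 September 2014), B (25 May 2015), E (24 September 2015).
The subordination applies — A was senior to B — so A and B swap.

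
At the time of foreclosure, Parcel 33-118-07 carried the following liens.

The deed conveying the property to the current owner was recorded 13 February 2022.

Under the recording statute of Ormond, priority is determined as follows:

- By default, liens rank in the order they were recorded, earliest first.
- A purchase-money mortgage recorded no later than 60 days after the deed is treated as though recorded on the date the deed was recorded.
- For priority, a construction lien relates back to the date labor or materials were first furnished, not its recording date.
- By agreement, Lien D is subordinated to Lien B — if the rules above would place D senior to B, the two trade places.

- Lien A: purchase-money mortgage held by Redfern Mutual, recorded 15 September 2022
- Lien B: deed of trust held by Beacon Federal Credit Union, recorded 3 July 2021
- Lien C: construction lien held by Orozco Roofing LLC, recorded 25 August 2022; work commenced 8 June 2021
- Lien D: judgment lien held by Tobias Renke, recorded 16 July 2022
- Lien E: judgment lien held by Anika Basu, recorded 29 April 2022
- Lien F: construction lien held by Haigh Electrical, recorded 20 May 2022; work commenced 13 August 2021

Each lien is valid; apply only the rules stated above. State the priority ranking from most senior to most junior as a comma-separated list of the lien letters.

First, effective dates: A missed the 60-day window (214 days after the deed), so its recording date stands; C is treated as recorded 8 June 2021, the work-commencement date; F relates back to 13 August 2021 (work commenced).
By effective date: C (8 June 2021), B (3 July 2021), F (13 August 2021), E (29 April 2022), D (16 July 2022), A (15 September 2022).
Since D is not senior to B, the subordination leaves the order unchanged.

C, B, F, E, D, A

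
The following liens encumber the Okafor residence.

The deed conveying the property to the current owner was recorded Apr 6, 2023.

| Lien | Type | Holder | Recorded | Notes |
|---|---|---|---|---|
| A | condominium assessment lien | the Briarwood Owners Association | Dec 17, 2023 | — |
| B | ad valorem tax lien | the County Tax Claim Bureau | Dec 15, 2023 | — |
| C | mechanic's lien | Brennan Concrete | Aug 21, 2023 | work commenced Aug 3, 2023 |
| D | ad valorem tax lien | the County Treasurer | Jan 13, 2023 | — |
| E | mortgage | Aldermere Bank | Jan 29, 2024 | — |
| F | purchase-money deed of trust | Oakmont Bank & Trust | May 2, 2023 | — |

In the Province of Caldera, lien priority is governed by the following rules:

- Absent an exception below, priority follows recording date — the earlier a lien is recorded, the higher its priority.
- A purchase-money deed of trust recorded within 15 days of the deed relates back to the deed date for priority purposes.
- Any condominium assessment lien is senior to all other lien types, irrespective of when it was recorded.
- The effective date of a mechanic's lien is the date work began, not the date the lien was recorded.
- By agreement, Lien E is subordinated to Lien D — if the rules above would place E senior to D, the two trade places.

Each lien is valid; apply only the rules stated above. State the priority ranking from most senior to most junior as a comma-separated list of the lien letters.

A, D, F, C, B, E

First, effective dates: C relates back to Aug 3, 2023 (work commenced); F was recorded 26 days after the deed — beyond 15 days — so no relation-back applies.
A is a condominium assessment lien and takes priority over every other lien.
Among the remaining liens, by effective date: D (Jan 13, 2023), F (May 2, 2023), C (Aug 3, 2023), B (Dec 15, 2023), E (Jan 29, 2024).
E already ranks below D; the subordination has no effect.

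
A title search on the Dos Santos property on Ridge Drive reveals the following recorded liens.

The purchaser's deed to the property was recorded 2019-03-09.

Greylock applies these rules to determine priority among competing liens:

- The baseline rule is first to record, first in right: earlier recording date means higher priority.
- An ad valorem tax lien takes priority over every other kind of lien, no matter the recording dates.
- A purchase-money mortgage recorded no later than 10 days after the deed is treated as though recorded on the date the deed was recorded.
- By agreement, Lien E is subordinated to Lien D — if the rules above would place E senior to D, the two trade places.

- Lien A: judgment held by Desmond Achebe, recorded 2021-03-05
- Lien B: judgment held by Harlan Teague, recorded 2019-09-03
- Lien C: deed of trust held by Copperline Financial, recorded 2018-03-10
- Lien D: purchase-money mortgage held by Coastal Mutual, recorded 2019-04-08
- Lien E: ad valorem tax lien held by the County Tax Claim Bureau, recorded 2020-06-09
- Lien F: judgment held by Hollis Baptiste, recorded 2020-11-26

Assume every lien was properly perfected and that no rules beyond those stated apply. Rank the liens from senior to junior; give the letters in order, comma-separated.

D, C, E, B, F, A

Adjusting effective dates: D was recorded 30 days after the deed — beyond 10 days — so no relation-back applies.
E is an ad valorem tax lien, so it outranks all other liens regardless of date.
Remaining liens by effective date: C (2018-03-10), D (2019-04-08), B (2019-09-03), F (2020-11-26), A (2021-03-05).
Because E would otherwise rank above D, the subordination swaps them.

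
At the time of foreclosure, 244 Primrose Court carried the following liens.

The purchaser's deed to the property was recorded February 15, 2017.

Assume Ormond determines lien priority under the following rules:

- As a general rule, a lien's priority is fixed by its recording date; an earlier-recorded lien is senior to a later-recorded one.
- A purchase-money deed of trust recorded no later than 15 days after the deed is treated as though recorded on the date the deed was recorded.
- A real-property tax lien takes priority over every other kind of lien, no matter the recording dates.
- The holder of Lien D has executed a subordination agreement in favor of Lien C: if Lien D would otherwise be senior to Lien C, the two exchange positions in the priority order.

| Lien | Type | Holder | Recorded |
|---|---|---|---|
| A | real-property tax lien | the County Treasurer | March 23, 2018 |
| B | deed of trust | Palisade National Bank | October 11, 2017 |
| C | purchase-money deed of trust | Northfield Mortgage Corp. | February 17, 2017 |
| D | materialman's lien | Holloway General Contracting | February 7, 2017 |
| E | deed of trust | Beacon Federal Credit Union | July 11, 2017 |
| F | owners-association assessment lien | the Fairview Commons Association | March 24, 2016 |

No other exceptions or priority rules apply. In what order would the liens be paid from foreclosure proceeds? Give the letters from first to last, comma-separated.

First, effective dates: C relates back to the deed date February 15, 2017.
A, as a real-property tax lien, has superpriority and ranks first.
Ordering the rest by effective date: F (March 24, 2016), D (February 7, 2017), C (February 15, 2017), E (July 11, 2017), B (October 11, 2017).
Because D would otherwise rank above C, the subordination swaps them.

A, F, C, D, E, B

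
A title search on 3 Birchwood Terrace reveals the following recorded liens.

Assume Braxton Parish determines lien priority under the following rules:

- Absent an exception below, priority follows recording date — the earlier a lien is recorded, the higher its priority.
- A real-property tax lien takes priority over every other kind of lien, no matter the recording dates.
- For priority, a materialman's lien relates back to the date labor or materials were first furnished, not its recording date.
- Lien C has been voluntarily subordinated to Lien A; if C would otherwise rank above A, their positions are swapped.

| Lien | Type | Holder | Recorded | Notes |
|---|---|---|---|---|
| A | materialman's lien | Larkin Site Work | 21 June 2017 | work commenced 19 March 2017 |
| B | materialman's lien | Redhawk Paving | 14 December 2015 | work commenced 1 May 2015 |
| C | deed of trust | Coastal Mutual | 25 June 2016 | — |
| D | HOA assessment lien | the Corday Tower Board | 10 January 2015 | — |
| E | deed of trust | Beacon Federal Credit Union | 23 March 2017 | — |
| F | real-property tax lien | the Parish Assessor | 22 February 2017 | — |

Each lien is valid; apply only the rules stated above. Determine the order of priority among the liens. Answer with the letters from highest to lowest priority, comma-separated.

Effective dates after the stated exceptions: A is treated as recorded 19 March 2017, the work-commencement date; B is treated as recorded 1 May 2015, the work-commencement date.
F is a real-property tax lien, so it outranks all other liens regardless of date.
The other liens, earliest effective date first: D (10 January 2015), B (1 May 2015), C (25 June 2016), A (19 March 2017), E (23 March 2017).
C would otherwise be senior to A, so under the subordination agreement C and A exchange positions.

F, D, B, A, C, E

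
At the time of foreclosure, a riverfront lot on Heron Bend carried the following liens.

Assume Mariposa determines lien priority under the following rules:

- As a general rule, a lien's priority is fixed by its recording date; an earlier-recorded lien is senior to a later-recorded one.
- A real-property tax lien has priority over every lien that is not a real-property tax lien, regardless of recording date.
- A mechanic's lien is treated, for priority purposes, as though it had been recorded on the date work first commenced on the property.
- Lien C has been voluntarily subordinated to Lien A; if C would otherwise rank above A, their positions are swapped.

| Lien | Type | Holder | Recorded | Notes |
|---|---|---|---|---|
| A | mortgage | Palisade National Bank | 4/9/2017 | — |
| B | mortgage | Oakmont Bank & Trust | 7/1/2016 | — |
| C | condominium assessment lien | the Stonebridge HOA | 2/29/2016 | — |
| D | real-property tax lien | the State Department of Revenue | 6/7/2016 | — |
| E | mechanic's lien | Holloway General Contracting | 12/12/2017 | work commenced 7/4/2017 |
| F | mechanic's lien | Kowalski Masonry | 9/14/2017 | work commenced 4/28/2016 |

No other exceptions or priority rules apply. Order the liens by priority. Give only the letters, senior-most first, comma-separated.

D, A, F, B, C, E

Effective dates: E's effective date is 7/4/2017, when work began; F relates back to 4/28/2016 (work commenced).
D is a real-property tax lien, so it outranks all other liens regardless of date.
Among the remaining liens, by effective date: C (2/29/2016), F (4/28/2016), B (7/1/2016), A (4/9/2017), E (7/4/2017).
C is senior to A before the subordination, so the two trade places.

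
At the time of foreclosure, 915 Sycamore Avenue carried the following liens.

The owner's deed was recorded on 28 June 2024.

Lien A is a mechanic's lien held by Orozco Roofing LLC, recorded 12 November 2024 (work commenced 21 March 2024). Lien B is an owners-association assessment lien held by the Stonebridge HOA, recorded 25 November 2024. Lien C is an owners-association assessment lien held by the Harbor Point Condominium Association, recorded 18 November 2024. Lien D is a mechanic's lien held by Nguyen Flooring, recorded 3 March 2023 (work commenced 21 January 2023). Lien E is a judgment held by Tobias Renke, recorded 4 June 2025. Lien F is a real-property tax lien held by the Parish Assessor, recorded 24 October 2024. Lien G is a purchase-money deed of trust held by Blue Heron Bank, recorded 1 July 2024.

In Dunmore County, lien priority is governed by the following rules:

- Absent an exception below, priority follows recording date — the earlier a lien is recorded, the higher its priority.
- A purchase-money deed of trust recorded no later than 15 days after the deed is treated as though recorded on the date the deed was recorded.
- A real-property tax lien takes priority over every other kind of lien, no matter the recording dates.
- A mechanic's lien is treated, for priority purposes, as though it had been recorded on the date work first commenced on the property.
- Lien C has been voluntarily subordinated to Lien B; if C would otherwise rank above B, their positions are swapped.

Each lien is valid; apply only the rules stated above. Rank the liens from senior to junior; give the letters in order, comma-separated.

First, effective dates: A is treated as recorded 21 March 2024, the work-commencement date; D relates back to 21 January 2023 (work commenced); G's effective date is the deed date, 28 June 2024.
As a real-property tax lien, F is senior to every other lien.
Remaining liens by effective date: D (21 January 2023), A (21 March 2024), G (28 June 2024), C (18 November 2024), B (25 November 2024), E (4 June 2025).
C is senior to B before the subordination, so the two trade places.

F, D, A, G, B, C, E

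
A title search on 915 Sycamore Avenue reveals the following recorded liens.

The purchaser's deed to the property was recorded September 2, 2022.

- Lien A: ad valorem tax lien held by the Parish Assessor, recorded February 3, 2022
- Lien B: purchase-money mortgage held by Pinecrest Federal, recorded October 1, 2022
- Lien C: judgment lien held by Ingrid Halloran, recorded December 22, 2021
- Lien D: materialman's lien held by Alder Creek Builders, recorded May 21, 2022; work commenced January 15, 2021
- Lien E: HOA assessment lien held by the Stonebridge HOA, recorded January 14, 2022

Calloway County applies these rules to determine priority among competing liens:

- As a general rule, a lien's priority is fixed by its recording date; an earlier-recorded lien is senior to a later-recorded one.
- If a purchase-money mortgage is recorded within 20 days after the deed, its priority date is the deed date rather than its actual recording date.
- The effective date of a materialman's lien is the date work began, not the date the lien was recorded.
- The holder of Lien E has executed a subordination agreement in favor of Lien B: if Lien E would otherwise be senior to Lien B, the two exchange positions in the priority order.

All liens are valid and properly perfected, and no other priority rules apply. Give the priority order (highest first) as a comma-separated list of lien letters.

First, effective dates: B was recorded 29 days after the deed — beyond 20 days — so no relation-back applies; D's effective date is January 15, 2021, when work began.
By effective date, earliest first: D (January 15, 2021), C (December 22, 2021), E (January 14, 2022), A (February 3, 2022), B (October 1, 2022).
E would otherwise be senior to B, so under the subordination agreement E and B exchange positions.

D, C, B, A, E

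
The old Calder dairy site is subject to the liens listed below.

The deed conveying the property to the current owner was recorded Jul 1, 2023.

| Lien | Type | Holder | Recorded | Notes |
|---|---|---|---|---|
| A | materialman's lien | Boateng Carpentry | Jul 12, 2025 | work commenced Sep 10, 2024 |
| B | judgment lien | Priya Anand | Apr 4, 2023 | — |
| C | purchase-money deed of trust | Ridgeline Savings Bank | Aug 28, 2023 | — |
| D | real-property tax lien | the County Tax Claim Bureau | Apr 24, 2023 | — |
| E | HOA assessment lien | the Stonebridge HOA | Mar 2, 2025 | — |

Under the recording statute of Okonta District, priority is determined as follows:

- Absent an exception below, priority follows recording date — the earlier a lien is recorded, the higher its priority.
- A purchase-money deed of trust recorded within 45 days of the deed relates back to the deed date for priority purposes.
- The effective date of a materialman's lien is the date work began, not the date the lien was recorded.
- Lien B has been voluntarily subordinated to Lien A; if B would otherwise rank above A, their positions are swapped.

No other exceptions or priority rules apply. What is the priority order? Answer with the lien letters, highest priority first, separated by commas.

A, D, C, B, E

Effective dates: A relates back to Sep 10, 2024 (work commenced); C was recorded 58 days after the deed — beyond 45 days — so no relation-back applies.
By effective date: B (Apr 4, 2023), D (Apr 24, 2023), C (Aug 28, 2023), A (Sep 10, 2024), E (Mar 2, 2025).
The subordination applies — B was senior to A — so B and A swap.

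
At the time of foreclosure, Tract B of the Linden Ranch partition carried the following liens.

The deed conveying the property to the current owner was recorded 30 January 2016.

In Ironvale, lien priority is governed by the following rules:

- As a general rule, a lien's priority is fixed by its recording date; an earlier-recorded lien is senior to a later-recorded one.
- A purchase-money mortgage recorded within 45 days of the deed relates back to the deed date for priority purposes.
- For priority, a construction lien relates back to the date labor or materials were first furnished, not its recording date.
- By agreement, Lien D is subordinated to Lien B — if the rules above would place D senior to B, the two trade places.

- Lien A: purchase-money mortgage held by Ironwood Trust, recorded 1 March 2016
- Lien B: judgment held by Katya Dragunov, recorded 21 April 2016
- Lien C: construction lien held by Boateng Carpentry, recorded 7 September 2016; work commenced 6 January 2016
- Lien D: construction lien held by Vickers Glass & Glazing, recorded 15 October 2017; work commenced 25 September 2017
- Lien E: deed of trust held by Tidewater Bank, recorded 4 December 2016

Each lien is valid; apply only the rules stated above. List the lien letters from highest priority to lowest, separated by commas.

C, A, B, E, D

Effective dates: A's effective date is the deed date, 30 January 2016; C relates back to 6 January 2016 (work commenced); D's effective date is 25 September 2017, when work began.
Sorted by effective date: C (6 January 2016), A (30 January 2016), B (21 April 2016), E (4 December 2016), D (25 September 2017).
D already ranks below B; the subordination has no effect.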